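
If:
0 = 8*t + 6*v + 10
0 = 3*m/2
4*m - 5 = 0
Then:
No Solution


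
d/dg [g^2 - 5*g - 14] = 2*g - 5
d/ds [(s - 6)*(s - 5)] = 2*s - 11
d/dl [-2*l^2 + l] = 1 - 4*l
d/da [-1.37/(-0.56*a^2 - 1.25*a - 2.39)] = (-1.5344*a - 1.7125)/(0.56*a^2 + 1.25*a + 2.39)^2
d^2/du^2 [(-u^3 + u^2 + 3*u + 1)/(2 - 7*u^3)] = 2*(-49*u^6 - 441*u^5 - 210*u^4 - 98*u^3 - 252*u^2 - 30*u - 4)/(343*u^9 - 294*u^6 + 84*u^3 - 8)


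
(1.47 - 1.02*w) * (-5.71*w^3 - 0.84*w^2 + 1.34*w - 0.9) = 5.8242*w^4 - 7.5369*w^3 - 2.6016*w^2 + 2.8878*w - 1.323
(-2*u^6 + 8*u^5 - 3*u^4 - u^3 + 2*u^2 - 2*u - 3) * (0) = 0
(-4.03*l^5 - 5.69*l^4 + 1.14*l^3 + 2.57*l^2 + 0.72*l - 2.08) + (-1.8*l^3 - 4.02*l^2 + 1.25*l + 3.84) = -4.03*l^5 - 5.69*l^4 - 0.66*l^3 - 1.45*l^2 + 1.97*l + 1.76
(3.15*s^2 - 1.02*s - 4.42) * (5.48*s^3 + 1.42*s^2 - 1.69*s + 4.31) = 17.262*s^5 - 1.1166*s^4 - 30.9935*s^3 + 9.0239*s^2 + 3.0736*s - 19.0502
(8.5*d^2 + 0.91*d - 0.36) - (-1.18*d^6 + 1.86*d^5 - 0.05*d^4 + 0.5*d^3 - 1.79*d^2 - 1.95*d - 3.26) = 1.18*d^6 - 1.86*d^5 + 0.05*d^4 - 0.5*d^3 + 10.29*d^2 + 2.86*d + 2.9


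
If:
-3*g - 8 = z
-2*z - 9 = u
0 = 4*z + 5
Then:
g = -9/4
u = -13/2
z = -5/4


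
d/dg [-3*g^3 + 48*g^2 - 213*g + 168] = -9*g^2 + 96*g - 213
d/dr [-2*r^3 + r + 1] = 1 - 6*r^2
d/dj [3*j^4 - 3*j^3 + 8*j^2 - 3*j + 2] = 12*j^3 - 9*j^2 + 16*j - 3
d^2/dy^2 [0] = 0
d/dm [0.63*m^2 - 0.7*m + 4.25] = 1.26*m - 0.7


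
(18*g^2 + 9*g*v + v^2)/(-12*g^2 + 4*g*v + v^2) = (3*g + v)/(-2*g + v)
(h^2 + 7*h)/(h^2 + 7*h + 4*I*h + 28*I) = h/(h + 4*I)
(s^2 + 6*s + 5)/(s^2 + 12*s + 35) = (s + 1)/(s + 7)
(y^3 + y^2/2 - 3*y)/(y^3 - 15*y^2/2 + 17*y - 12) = y*(y + 2)/(y^2 - 6*y + 8)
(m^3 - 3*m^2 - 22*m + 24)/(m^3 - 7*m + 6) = (m^2 - 2*m - 24)/(m^2 + m - 6)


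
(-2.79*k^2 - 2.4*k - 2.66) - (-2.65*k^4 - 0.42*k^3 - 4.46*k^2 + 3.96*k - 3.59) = 2.65*k^4 + 0.42*k^3 + 1.67*k^2 - 6.36*k + 0.93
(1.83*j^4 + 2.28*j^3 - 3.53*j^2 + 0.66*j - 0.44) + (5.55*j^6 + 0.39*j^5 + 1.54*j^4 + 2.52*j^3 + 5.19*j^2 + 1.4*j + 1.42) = 5.55*j^6 + 0.39*j^5 + 3.37*j^4 + 4.8*j^3 + 1.66*j^2 + 2.06*j + 0.98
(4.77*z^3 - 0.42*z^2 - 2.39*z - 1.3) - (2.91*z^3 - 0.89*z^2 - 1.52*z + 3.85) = 1.86*z^3 + 0.47*z^2 - 0.87*z - 5.15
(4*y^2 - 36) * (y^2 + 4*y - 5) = 4*y^4 + 16*y^3 - 56*y^2 - 144*y + 180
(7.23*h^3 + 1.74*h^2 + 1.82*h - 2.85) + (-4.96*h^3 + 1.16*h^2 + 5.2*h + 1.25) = 2.27*h^3 + 2.9*h^2 + 7.02*h - 1.6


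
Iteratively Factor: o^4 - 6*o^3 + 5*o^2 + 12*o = (o - 4)*(o^3 - 2*o^2 - 3*o) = o*(o - 4)*(o^2 - 2*o - 3) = o*(o - 4)*(o + 1)*(o - 3)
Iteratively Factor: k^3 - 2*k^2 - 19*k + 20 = (k - 1)*(k^2 - k - 20) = (k - 1)*(k + 4)*(k - 5)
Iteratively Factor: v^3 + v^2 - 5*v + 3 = (v - 1)*(v^2 + 2*v - 3) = (v - 1)^2*(v + 3)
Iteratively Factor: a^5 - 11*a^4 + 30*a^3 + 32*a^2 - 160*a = (a)*(a^4 - 11*a^3 + 30*a^2 + 32*a - 160) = a*(a - 5)*(a^3 - 6*a^2 + 32) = a*(a - 5)*(a - 4)*(a^2 - 2*a - 8) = a*(a - 5)*(a - 4)*(a + 2)*(a - 4)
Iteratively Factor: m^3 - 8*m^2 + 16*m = (m - 4)*(m^2 - 4*m) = m*(m - 4)*(m - 4)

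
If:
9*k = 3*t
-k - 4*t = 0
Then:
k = 0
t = 0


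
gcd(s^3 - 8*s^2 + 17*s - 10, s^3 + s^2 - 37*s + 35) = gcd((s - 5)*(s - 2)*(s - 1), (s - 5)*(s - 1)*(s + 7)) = s^2 - 6*s + 5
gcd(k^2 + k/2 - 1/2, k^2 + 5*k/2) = 1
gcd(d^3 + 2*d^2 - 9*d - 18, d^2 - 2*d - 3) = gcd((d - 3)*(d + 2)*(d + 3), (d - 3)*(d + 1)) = d - 3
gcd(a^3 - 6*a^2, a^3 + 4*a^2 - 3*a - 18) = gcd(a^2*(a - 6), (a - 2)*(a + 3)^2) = 1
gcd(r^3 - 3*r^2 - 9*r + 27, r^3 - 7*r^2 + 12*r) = r - 3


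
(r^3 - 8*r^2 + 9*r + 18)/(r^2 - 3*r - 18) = (r^2 - 2*r - 3)/(r + 3)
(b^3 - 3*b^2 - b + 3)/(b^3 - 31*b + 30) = (b^2 - 2*b - 3)/(b^2 + b - 30)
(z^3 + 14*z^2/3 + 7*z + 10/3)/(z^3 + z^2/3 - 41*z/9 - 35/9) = 3*(z + 2)/(3*z - 7)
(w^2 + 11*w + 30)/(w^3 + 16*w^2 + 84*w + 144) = (w + 5)/(w^2 + 10*w + 24)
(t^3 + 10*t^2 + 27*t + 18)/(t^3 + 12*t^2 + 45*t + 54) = (t + 1)/(t + 3)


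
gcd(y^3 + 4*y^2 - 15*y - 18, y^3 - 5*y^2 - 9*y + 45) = y - 3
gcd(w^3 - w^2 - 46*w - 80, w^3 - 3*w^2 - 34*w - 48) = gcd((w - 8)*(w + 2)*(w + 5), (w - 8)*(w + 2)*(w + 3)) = w^2 - 6*w - 16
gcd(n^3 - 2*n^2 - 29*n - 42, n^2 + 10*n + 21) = n + 3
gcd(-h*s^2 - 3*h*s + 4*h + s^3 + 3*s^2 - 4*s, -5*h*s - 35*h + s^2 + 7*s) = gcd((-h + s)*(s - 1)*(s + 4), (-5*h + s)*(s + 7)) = 1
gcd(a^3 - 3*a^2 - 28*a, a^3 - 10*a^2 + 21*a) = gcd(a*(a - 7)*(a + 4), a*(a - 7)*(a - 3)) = a^2 - 7*a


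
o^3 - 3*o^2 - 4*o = o*(o - 4)*(o + 1)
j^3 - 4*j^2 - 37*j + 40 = (j - 8)*(j - 1)*(j + 5)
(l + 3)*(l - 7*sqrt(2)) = l^2 - 7*sqrt(2)*l + 3*l - 21*sqrt(2)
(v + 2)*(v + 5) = v^2 + 7*v + 10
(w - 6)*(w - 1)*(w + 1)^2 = w^4 - 5*w^3 - 7*w^2 + 5*w + 6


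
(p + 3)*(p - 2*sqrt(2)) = p^2 - 2*sqrt(2)*p + 3*p - 6*sqrt(2)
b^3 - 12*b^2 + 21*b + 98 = (b - 7)^2*(b + 2)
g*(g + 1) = g^2 + g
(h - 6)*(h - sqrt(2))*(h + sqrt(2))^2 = h^4 - 6*h^3 + sqrt(2)*h^3 - 6*sqrt(2)*h^2 - 2*h^2 - 2*sqrt(2)*h + 12*h + 12*sqrt(2)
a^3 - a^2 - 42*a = a*(a - 7)*(a + 6)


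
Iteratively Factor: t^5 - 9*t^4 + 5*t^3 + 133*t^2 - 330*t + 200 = (t - 1)*(t^4 - 8*t^3 - 3*t^2 + 130*t - 200) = (t - 5)*(t - 1)*(t^3 - 3*t^2 - 18*t + 40) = (t - 5)^2*(t - 1)*(t^2 + 2*t - 8) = (t - 5)^2*(t - 2)*(t - 1)*(t + 4)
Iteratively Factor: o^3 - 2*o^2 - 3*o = (o)*(o^2 - 2*o - 3) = o*(o - 3)*(o + 1)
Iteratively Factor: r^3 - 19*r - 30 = (r - 5)*(r^2 + 5*r + 6) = (r - 5)*(r + 3)*(r + 2)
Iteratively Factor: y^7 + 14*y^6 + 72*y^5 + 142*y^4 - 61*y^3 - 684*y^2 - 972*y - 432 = (y + 4)*(y^6 + 10*y^5 + 32*y^4 + 14*y^3 - 117*y^2 - 216*y - 108) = (y - 2)*(y + 4)*(y^5 + 12*y^4 + 56*y^3 + 126*y^2 + 135*y + 54) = (y - 2)*(y + 3)*(y + 4)*(y^4 + 9*y^3 + 29*y^2 + 39*y + 18) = (y - 2)*(y + 1)*(y + 3)*(y + 4)*(y^3 + 8*y^2 + 21*y + 18) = (y - 2)*(y + 1)*(y + 3)^2*(y + 4)*(y^2 + 5*y + 6) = (y - 2)*(y + 1)*(y + 3)^3*(y + 4)*(y + 2)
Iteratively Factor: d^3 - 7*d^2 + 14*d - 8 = (d - 2)*(d^2 - 5*d + 4) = (d - 2)*(d - 1)*(d - 4)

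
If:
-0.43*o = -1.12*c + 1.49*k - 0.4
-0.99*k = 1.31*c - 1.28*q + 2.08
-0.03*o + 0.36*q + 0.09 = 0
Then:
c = 2.29215538929003*q - 0.724703499199529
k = -1.74012480805045*q - 1.14205900610971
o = 12.0*q + 3.0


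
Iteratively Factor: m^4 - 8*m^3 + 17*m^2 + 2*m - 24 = (m - 3)*(m^3 - 5*m^2 + 2*m + 8) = (m - 3)*(m + 1)*(m^2 - 6*m + 8) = (m - 4)*(m - 3)*(m + 1)*(m - 2)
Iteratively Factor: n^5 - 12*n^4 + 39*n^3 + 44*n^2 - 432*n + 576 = (n - 4)*(n^4 - 8*n^3 + 7*n^2 + 72*n - 144) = (n - 4)^2*(n^3 - 4*n^2 - 9*n + 36) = (n - 4)^2*(n - 3)*(n^2 - n - 12) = (n - 4)^3*(n - 3)*(n + 3)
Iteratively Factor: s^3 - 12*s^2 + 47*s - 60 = (s - 3)*(s^2 - 9*s + 20) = (s - 4)*(s - 3)*(s - 5)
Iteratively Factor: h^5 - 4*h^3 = (h + 2)*(h^4 - 2*h^3) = h*(h + 2)*(h^3 - 2*h^2) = h^2*(h + 2)*(h^2 - 2*h) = h^2*(h - 2)*(h + 2)*(h)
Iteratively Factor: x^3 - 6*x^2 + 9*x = (x - 3)*(x^2 - 3*x) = (x - 3)^2*(x)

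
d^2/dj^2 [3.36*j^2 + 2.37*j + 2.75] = 6.72000000000000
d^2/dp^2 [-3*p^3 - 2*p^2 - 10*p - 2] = -18*p - 4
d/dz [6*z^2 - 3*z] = 12*z - 3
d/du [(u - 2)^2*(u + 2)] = (u - 2)*(3*u + 2)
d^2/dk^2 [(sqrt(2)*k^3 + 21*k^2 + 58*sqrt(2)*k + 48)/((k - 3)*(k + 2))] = 2*(21*k^3 + 65*sqrt(2)*k^3 + 18*sqrt(2)*k^2 + 522*k^2 - 144*k + 1152*sqrt(2)*k - 348*sqrt(2) + 1092)/(k^6 - 3*k^5 - 15*k^4 + 35*k^3 + 90*k^2 - 108*k - 216)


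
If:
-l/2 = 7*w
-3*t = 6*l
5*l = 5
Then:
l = 1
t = -2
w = -1/14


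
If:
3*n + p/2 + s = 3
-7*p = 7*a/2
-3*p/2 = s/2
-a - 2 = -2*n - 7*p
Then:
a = 0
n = 1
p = 0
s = 0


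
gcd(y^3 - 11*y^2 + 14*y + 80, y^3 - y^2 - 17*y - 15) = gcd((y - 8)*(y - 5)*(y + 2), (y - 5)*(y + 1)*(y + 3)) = y - 5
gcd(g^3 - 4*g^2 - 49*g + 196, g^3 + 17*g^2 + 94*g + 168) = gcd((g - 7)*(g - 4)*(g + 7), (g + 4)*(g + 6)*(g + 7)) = g + 7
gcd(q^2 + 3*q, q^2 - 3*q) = q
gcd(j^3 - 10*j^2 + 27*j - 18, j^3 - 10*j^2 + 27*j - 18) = j^3 - 10*j^2 + 27*j - 18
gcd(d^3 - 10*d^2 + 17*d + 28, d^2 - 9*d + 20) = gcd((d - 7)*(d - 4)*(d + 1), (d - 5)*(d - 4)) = d - 4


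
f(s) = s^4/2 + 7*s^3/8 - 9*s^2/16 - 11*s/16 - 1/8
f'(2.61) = 49.82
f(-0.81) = -0.19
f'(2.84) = 63.10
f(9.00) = 3866.50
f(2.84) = 45.96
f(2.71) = 38.26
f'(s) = 2*s^3 + 21*s^2/8 - 9*s/8 - 11/16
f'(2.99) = 72.88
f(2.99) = 56.14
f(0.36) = -0.40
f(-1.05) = -0.43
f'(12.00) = 3819.81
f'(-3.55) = -53.09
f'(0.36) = -0.66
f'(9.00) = 1659.81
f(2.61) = 33.01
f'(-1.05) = 1.07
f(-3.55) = 35.49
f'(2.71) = 55.35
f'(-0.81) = 0.88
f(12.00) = 11790.62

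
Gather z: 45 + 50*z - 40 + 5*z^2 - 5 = 5*z^2 + 50*z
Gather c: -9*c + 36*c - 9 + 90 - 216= 27*c - 135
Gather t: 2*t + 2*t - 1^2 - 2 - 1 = 4*t - 4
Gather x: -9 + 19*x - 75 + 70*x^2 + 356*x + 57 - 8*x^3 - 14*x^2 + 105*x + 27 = -8*x^3 + 56*x^2 + 480*x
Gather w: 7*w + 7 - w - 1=6*w + 6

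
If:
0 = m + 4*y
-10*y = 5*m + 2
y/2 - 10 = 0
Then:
No Solution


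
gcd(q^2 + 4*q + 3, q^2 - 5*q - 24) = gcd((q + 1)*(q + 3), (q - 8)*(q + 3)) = q + 3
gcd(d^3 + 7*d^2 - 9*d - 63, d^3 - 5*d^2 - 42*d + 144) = d - 3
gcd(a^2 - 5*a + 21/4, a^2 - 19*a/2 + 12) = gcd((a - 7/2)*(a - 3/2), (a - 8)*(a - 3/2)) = a - 3/2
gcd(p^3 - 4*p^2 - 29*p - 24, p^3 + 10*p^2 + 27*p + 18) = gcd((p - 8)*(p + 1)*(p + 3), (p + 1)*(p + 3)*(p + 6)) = p^2 + 4*p + 3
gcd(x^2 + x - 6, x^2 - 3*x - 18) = x + 3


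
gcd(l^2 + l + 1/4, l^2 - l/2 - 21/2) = 1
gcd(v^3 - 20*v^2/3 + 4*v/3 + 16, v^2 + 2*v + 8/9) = v + 4/3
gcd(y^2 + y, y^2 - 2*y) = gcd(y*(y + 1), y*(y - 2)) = y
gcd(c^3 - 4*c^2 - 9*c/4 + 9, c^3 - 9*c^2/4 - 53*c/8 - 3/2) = c^2 - 5*c/2 - 6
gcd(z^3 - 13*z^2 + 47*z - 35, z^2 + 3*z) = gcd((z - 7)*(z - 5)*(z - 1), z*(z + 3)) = 1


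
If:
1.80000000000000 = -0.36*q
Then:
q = -5.00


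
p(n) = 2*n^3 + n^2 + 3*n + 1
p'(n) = 6*n^2 + 2*n + 3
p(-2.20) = -22.06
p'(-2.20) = 27.64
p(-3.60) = -90.15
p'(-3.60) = 73.56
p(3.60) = 118.07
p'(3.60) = 87.96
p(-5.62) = -339.28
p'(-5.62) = 181.27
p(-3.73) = -100.07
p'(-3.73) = 79.02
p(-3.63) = -92.38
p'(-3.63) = 74.80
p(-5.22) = -271.88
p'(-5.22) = 156.05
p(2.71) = 56.28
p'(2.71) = 52.48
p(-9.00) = -1403.00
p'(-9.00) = 471.00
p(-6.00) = -413.00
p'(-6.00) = 207.00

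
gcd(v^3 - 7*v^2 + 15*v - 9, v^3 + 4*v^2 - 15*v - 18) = v - 3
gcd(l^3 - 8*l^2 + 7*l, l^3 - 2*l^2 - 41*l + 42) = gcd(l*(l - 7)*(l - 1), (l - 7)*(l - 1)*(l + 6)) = l^2 - 8*l + 7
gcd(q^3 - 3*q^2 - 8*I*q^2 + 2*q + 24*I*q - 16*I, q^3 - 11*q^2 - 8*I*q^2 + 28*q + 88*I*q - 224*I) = q - 8*I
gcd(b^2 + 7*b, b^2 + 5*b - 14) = b + 7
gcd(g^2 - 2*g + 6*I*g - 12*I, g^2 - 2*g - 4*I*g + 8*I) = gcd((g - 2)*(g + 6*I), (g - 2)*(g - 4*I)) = g - 2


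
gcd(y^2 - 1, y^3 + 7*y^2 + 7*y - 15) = y - 1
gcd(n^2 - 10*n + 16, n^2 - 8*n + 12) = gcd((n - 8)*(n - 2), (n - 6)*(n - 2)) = n - 2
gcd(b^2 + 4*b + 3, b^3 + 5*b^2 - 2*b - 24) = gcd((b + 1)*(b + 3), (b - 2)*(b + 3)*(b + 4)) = b + 3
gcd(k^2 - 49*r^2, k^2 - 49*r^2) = -k^2 + 49*r^2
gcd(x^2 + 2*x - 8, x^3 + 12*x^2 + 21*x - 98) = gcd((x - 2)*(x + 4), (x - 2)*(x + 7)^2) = x - 2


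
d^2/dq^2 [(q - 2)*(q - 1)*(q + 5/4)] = 6*q - 7/2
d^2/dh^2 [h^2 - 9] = 2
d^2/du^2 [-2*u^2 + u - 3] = -4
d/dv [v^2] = 2*v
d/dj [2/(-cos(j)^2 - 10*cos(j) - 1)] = -4*(cos(j) + 5)*sin(j)/(cos(j)^2 + 10*cos(j) + 1)^2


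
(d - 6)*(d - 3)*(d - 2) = d^3 - 11*d^2 + 36*d - 36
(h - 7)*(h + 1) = h^2 - 6*h - 7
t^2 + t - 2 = (t - 1)*(t + 2)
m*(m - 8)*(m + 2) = m^3 - 6*m^2 - 16*m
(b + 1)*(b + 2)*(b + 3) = b^3 + 6*b^2 + 11*b + 6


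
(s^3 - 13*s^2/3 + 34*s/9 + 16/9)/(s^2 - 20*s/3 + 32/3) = (3*s^2 - 5*s - 2)/(3*(s - 4))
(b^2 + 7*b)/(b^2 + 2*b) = (b + 7)/(b + 2)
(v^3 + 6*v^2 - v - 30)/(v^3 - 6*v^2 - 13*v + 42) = (v + 5)/(v - 7)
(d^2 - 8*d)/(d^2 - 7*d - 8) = d/(d + 1)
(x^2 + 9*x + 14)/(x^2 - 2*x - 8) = (x + 7)/(x - 4)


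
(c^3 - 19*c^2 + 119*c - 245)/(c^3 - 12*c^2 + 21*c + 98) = (c - 5)/(c + 2)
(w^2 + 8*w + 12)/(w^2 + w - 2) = (w + 6)/(w - 1)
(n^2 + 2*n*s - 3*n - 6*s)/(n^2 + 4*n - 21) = (n + 2*s)/(n + 7)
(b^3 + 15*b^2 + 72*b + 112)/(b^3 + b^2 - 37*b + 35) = (b^2 + 8*b + 16)/(b^2 - 6*b + 5)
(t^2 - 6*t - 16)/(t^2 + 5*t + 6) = (t - 8)/(t + 3)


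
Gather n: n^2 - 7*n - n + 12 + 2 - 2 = n^2 - 8*n + 12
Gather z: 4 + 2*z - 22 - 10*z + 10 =-8*z - 8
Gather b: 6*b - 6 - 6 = 6*b - 12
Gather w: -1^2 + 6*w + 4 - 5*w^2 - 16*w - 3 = -5*w^2 - 10*w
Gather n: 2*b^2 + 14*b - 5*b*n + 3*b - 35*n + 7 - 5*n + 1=2*b^2 + 17*b + n*(-5*b - 40) + 8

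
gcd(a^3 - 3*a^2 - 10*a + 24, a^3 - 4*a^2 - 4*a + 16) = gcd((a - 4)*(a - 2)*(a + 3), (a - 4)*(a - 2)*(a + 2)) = a^2 - 6*a + 8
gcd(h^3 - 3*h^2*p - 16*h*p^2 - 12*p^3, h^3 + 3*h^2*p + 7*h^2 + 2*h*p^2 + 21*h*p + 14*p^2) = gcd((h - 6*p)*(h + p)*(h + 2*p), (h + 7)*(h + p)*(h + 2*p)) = h^2 + 3*h*p + 2*p^2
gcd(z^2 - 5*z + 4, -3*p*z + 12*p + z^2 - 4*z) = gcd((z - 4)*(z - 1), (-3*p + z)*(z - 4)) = z - 4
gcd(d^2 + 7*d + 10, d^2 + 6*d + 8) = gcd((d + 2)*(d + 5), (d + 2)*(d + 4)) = d + 2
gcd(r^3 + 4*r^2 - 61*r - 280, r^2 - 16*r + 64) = r - 8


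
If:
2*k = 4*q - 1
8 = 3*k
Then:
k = 8/3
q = 19/12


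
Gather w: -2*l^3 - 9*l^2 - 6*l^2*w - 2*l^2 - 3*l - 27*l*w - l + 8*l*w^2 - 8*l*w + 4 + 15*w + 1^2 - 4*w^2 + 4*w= -2*l^3 - 11*l^2 - 4*l + w^2*(8*l - 4) + w*(-6*l^2 - 35*l + 19) + 5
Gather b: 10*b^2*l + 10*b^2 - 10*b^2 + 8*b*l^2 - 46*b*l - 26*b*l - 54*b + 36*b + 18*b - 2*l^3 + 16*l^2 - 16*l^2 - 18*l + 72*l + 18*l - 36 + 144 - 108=10*b^2*l + b*(8*l^2 - 72*l) - 2*l^3 + 72*l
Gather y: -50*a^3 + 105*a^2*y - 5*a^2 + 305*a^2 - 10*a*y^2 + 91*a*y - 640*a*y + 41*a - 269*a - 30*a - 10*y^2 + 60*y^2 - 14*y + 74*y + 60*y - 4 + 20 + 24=-50*a^3 + 300*a^2 - 258*a + y^2*(50 - 10*a) + y*(105*a^2 - 549*a + 120) + 40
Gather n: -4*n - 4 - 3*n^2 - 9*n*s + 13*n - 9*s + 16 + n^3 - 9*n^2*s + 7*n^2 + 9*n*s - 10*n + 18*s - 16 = n^3 + n^2*(4 - 9*s) - n + 9*s - 4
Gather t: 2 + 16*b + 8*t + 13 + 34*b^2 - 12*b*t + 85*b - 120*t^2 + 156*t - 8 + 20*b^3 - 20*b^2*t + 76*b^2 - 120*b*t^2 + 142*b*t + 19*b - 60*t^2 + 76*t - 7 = 20*b^3 + 110*b^2 + 120*b + t^2*(-120*b - 180) + t*(-20*b^2 + 130*b + 240)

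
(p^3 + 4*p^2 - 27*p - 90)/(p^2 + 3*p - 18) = (p^2 - 2*p - 15)/(p - 3)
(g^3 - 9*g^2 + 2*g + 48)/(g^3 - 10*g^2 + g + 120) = (g^2 - g - 6)/(g^2 - 2*g - 15)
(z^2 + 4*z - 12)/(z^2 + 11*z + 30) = (z - 2)/(z + 5)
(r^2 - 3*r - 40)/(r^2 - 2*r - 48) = (r + 5)/(r + 6)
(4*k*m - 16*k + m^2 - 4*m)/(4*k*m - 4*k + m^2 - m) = (m - 4)/(m - 1)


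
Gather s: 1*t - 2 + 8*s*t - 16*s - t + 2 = s*(8*t - 16)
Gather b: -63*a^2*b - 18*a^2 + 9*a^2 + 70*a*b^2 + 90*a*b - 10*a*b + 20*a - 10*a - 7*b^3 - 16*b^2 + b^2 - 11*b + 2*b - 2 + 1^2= -9*a^2 + 10*a - 7*b^3 + b^2*(70*a - 15) + b*(-63*a^2 + 80*a - 9) - 1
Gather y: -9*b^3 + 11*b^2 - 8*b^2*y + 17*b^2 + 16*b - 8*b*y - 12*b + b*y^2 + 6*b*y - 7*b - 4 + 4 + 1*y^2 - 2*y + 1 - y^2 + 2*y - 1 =-9*b^3 + 28*b^2 + b*y^2 - 3*b + y*(-8*b^2 - 2*b)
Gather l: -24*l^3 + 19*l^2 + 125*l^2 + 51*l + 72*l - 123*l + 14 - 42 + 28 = -24*l^3 + 144*l^2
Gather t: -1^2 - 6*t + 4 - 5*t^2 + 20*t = -5*t^2 + 14*t + 3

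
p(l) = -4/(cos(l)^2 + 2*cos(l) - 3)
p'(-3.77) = -0.06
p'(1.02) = -3.68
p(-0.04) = 1250.42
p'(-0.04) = 62500.00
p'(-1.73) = 0.61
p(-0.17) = 69.62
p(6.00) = 25.36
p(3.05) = 1.00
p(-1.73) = 1.22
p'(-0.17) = 814.15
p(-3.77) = 1.01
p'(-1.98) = 0.33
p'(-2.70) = 0.02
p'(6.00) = 176.11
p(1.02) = 2.38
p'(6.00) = 176.11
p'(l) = -4*(2*sin(l)*cos(l) + 2*sin(l))/(cos(l)^2 + 2*cos(l) - 3)^2 = -8*(cos(l) + 1)*sin(l)/(cos(l)^2 + 2*cos(l) - 3)^2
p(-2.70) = 1.00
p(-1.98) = 1.10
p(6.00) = 25.36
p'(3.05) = -0.00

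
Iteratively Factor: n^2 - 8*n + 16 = (n - 4)*(n - 4)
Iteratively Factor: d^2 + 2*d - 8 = (d + 4)*(d - 2)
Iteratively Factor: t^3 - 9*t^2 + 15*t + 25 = (t - 5)*(t^2 - 4*t - 5) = (t - 5)^2*(t + 1)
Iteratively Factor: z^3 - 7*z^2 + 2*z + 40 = (z - 5)*(z^2 - 2*z - 8) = (z - 5)*(z + 2)*(z - 4)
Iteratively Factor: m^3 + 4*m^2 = (m)*(m^2 + 4*m) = m*(m + 4)*(m)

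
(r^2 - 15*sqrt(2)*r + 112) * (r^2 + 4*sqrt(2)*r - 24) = r^4 - 11*sqrt(2)*r^3 - 32*r^2 + 808*sqrt(2)*r - 2688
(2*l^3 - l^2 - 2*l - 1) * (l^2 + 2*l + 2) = 2*l^5 + 3*l^4 - 7*l^2 - 6*l - 2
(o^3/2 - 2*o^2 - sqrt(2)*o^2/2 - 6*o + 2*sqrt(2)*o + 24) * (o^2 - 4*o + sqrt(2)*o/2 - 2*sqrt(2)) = o^5/2 - 4*o^4 - sqrt(2)*o^4/4 + 3*o^3/2 + 2*sqrt(2)*o^3 - 7*sqrt(2)*o^2 + 52*o^2 - 104*o + 24*sqrt(2)*o - 48*sqrt(2)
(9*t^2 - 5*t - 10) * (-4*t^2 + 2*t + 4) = -36*t^4 + 38*t^3 + 66*t^2 - 40*t - 40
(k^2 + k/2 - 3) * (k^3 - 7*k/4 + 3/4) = k^5 + k^4/2 - 19*k^3/4 - k^2/8 + 45*k/8 - 9/4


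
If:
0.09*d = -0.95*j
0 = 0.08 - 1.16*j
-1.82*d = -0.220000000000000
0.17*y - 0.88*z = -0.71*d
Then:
No Solution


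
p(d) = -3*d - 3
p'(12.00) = -3.00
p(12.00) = -39.00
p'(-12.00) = -3.00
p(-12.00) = 33.00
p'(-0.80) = -3.00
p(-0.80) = -0.60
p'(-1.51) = -3.00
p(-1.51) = 1.53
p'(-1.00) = -3.00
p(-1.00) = 0.00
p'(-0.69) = -3.00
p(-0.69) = -0.93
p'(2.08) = -3.00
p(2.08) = -9.24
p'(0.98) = -3.00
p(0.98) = -5.94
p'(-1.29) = -3.00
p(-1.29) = 0.87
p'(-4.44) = -3.00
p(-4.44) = 10.32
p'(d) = -3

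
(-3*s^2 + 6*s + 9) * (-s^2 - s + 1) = 3*s^4 - 3*s^3 - 18*s^2 - 3*s + 9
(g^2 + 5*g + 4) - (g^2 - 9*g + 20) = 14*g - 16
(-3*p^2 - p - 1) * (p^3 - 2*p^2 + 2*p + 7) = -3*p^5 + 5*p^4 - 5*p^3 - 21*p^2 - 9*p - 7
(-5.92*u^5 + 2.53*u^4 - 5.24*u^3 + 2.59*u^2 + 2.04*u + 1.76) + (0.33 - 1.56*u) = -5.92*u^5 + 2.53*u^4 - 5.24*u^3 + 2.59*u^2 + 0.48*u + 2.09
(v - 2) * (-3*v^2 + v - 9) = -3*v^3 + 7*v^2 - 11*v + 18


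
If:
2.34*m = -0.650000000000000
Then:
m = -0.28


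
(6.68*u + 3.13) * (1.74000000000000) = 11.6232*u + 5.4462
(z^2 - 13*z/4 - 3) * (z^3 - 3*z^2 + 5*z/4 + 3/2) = z^5 - 25*z^4/4 + 8*z^3 + 103*z^2/16 - 69*z/8 - 9/2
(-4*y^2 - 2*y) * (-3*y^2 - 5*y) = 12*y^4 + 26*y^3 + 10*y^2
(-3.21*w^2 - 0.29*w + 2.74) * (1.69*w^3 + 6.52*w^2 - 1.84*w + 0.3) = -5.4249*w^5 - 21.4193*w^4 + 8.6462*w^3 + 17.4354*w^2 - 5.1286*w + 0.822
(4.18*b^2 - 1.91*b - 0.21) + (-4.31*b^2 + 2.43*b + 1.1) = -0.13*b^2 + 0.52*b + 0.89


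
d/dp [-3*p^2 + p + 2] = 1 - 6*p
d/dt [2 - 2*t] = -2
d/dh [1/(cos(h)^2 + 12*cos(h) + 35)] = 2*(cos(h) + 6)*sin(h)/(cos(h)^2 + 12*cos(h) + 35)^2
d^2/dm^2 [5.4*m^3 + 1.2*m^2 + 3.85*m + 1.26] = 32.4*m + 2.4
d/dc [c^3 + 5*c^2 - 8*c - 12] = 3*c^2 + 10*c - 8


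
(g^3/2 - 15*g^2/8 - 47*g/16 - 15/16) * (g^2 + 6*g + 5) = g^5/2 + 9*g^4/8 - 187*g^3/16 - 447*g^2/16 - 325*g/16 - 75/16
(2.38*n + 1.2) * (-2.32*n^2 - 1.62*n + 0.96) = -5.5216*n^3 - 6.6396*n^2 + 0.3408*n + 1.152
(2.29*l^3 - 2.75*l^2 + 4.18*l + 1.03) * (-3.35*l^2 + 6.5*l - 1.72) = -7.6715*l^5 + 24.0975*l^4 - 35.8168*l^3 + 28.4495*l^2 - 0.494599999999999*l - 1.7716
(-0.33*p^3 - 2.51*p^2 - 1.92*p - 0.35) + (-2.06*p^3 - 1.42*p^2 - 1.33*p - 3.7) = -2.39*p^3 - 3.93*p^2 - 3.25*p - 4.05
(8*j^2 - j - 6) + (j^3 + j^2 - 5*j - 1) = j^3 + 9*j^2 - 6*j - 7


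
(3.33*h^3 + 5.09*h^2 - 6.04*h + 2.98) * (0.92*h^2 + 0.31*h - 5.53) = 3.0636*h^5 + 5.7151*h^4 - 22.3938*h^3 - 27.2785*h^2 + 34.325*h - 16.4794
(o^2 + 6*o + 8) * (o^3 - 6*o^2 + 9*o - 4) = o^5 - 19*o^3 + 2*o^2 + 48*o - 32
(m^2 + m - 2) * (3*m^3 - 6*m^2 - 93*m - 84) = 3*m^5 - 3*m^4 - 105*m^3 - 165*m^2 + 102*m + 168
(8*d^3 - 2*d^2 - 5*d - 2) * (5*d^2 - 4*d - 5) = 40*d^5 - 42*d^4 - 57*d^3 + 20*d^2 + 33*d + 10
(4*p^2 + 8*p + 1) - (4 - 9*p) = 4*p^2 + 17*p - 3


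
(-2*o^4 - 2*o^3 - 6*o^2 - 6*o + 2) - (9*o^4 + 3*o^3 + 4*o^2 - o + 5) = -11*o^4 - 5*o^3 - 10*o^2 - 5*o - 3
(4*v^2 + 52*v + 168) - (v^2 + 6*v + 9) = 3*v^2 + 46*v + 159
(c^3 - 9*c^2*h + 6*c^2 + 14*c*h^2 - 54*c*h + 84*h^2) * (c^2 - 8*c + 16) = c^5 - 9*c^4*h - 2*c^4 + 14*c^3*h^2 + 18*c^3*h - 32*c^3 - 28*c^2*h^2 + 288*c^2*h + 96*c^2 - 448*c*h^2 - 864*c*h + 1344*h^2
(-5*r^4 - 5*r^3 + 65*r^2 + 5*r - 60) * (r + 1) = -5*r^5 - 10*r^4 + 60*r^3 + 70*r^2 - 55*r - 60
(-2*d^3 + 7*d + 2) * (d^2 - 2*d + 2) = -2*d^5 + 4*d^4 + 3*d^3 - 12*d^2 + 10*d + 4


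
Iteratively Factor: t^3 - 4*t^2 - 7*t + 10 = (t - 1)*(t^2 - 3*t - 10) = (t - 5)*(t - 1)*(t + 2)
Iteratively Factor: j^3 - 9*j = (j)*(j^2 - 9) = j*(j - 3)*(j + 3)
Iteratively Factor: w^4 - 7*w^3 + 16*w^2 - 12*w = (w)*(w^3 - 7*w^2 + 16*w - 12) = w*(w - 2)*(w^2 - 5*w + 6) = w*(w - 3)*(w - 2)*(w - 2)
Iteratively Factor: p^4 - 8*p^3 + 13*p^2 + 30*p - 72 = (p - 4)*(p^3 - 4*p^2 - 3*p + 18) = (p - 4)*(p - 3)*(p^2 - p - 6) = (p - 4)*(p - 3)*(p + 2)*(p - 3)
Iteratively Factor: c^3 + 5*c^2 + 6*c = (c + 3)*(c^2 + 2*c) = (c + 2)*(c + 3)*(c)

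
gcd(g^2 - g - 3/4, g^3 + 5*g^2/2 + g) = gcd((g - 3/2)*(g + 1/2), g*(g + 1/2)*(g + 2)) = g + 1/2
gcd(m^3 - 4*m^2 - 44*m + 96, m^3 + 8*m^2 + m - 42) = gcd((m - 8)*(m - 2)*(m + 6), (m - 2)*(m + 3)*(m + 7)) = m - 2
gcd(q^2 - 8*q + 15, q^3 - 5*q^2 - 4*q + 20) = q - 5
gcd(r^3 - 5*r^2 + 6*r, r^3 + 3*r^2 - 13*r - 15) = r - 3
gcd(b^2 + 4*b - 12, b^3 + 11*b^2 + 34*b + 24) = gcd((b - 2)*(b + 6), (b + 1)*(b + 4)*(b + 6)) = b + 6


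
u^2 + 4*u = u*(u + 4)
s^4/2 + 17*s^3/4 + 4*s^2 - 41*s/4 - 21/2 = (s/2 + 1)*(s - 3/2)*(s + 1)*(s + 7)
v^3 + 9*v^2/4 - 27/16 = (v - 3/4)*(v + 3/2)^2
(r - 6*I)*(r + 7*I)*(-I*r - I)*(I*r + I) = r^4 + 2*r^3 + I*r^3 + 43*r^2 + 2*I*r^2 + 84*r + I*r + 42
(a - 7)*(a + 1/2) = a^2 - 13*a/2 - 7/2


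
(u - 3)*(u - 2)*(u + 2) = u^3 - 3*u^2 - 4*u + 12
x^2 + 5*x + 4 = (x + 1)*(x + 4)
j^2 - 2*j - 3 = (j - 3)*(j + 1)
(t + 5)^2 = t^2 + 10*t + 25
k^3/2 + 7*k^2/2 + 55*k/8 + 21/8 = (k/2 + 1/4)*(k + 3)*(k + 7/2)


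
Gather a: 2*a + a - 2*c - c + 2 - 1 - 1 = 3*a - 3*c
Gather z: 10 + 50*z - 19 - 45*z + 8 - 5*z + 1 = 0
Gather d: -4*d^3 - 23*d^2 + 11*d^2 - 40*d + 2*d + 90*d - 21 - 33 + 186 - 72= -4*d^3 - 12*d^2 + 52*d + 60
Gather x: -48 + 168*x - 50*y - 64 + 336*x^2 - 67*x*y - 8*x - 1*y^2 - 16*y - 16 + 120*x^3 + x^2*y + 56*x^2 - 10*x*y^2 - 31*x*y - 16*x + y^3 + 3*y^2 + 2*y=120*x^3 + x^2*(y + 392) + x*(-10*y^2 - 98*y + 144) + y^3 + 2*y^2 - 64*y - 128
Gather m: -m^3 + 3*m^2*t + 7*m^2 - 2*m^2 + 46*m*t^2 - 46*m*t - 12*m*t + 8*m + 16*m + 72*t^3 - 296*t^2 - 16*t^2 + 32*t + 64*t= -m^3 + m^2*(3*t + 5) + m*(46*t^2 - 58*t + 24) + 72*t^3 - 312*t^2 + 96*t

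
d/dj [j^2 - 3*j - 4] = 2*j - 3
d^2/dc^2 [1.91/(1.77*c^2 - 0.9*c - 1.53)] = (11.967678*c^2 - 6.08526*c - 1.91*(3.54*c - 0.9)*(7.08*c - 1.8) - 10.344942)/(-1.77*c^2 + 0.9*c + 1.53)^3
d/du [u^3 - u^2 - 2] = u*(3*u - 2)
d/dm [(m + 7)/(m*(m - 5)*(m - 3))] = (-2*m^3 - 13*m^2 + 112*m - 105)/(m^2*(m^4 - 16*m^3 + 94*m^2 - 240*m + 225))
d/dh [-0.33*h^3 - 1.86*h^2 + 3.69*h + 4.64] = -0.99*h^2 - 3.72*h + 3.69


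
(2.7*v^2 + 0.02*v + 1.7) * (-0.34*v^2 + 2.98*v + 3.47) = -0.918*v^4 + 8.0392*v^3 + 8.8506*v^2 + 5.1354*v + 5.899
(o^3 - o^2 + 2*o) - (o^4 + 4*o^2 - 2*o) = -o^4 + o^3 - 5*o^2 + 4*o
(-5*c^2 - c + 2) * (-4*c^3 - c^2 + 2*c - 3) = 20*c^5 + 9*c^4 - 17*c^3 + 11*c^2 + 7*c - 6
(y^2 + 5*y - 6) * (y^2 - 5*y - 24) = y^4 - 55*y^2 - 90*y + 144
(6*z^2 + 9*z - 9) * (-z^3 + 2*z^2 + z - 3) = -6*z^5 + 3*z^4 + 33*z^3 - 27*z^2 - 36*z + 27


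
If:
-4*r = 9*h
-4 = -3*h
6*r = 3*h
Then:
No Solution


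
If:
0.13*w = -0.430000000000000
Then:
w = -3.31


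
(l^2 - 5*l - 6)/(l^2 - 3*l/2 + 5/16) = 16*(l^2 - 5*l - 6)/(16*l^2 - 24*l + 5)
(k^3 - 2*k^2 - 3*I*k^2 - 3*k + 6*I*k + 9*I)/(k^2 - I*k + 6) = (k^2 - 2*k - 3)/(k + 2*I)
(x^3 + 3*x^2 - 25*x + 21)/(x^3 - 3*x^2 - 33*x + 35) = (x^2 + 4*x - 21)/(x^2 - 2*x - 35)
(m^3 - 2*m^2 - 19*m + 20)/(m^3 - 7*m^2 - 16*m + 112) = (m^2 - 6*m + 5)/(m^2 - 11*m + 28)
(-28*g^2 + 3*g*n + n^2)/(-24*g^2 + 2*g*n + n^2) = (7*g + n)/(6*g + n)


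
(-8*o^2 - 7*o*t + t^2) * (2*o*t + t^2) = -16*o^3*t - 22*o^2*t^2 - 5*o*t^3 + t^4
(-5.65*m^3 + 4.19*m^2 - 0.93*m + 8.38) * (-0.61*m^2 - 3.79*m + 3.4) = 3.4465*m^5 + 18.8576*m^4 - 34.5228*m^3 + 12.6589*m^2 - 34.9222*m + 28.492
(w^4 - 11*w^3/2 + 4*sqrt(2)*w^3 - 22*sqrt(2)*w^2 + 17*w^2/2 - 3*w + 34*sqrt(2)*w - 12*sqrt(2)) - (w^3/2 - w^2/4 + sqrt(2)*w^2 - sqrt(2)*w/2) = w^4 - 6*w^3 + 4*sqrt(2)*w^3 - 23*sqrt(2)*w^2 + 35*w^2/4 - 3*w + 69*sqrt(2)*w/2 - 12*sqrt(2)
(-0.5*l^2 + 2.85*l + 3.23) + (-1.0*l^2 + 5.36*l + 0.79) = -1.5*l^2 + 8.21*l + 4.02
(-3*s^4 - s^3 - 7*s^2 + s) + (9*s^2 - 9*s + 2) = -3*s^4 - s^3 + 2*s^2 - 8*s + 2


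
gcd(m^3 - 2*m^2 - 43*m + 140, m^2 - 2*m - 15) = m - 5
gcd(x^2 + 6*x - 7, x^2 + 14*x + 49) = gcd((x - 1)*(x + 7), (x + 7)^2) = x + 7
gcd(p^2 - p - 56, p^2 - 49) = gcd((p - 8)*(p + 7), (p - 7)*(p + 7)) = p + 7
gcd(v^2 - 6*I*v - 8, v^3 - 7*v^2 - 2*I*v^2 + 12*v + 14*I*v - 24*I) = v - 2*I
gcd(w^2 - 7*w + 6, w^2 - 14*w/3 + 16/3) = 1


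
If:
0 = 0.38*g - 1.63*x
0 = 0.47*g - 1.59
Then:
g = 3.38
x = 0.79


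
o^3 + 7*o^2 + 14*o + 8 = (o + 1)*(o + 2)*(o + 4)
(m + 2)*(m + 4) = m^2 + 6*m + 8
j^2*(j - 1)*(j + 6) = j^4 + 5*j^3 - 6*j^2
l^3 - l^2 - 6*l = l*(l - 3)*(l + 2)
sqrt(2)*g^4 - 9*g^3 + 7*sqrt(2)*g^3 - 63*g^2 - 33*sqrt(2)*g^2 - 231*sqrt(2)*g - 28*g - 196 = (g + 7)*(g - 7*sqrt(2))*(g + 2*sqrt(2))*(sqrt(2)*g + 1)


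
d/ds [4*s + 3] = 4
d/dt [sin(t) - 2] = cos(t)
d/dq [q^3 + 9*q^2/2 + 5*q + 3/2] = 3*q^2 + 9*q + 5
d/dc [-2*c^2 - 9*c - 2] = -4*c - 9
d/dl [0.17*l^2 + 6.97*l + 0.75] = 0.34*l + 6.97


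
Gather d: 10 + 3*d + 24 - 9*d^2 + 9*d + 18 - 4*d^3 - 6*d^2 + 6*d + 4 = -4*d^3 - 15*d^2 + 18*d + 56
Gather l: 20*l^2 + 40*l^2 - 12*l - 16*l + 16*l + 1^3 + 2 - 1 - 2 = 60*l^2 - 12*l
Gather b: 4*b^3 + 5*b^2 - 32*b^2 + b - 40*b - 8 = 4*b^3 - 27*b^2 - 39*b - 8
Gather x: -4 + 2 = -2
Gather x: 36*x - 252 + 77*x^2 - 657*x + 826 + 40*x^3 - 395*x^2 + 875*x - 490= 40*x^3 - 318*x^2 + 254*x + 84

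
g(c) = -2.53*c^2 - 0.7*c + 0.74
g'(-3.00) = 14.48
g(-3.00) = -19.93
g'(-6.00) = 29.66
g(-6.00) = -86.14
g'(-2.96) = 14.28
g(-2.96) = -19.35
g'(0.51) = -3.28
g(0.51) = -0.28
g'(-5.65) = 27.89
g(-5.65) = -76.07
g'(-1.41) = 6.43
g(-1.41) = -3.30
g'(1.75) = -9.56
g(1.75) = -8.23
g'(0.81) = -4.80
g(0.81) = -1.49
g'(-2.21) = 10.48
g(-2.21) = -10.07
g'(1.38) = -7.68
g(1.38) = -5.04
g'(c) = -5.06*c - 0.7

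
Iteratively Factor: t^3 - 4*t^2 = (t)*(t^2 - 4*t) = t*(t - 4)*(t)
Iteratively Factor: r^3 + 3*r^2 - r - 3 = (r + 1)*(r^2 + 2*r - 3) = (r + 1)*(r + 3)*(r - 1)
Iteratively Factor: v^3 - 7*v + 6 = (v - 1)*(v^2 + v - 6) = (v - 1)*(v + 3)*(v - 2)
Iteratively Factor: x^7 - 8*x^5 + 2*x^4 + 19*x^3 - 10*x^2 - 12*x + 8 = (x - 1)*(x^6 + x^5 - 7*x^4 - 5*x^3 + 14*x^2 + 4*x - 8) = (x - 1)*(x + 1)*(x^5 - 7*x^3 + 2*x^2 + 12*x - 8) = (x - 2)*(x - 1)*(x + 1)*(x^4 + 2*x^3 - 3*x^2 - 4*x + 4) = (x - 2)*(x - 1)*(x + 1)*(x + 2)*(x^3 - 3*x + 2) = (x - 2)*(x - 1)^2*(x + 1)*(x + 2)*(x^2 + x - 2) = (x - 2)*(x - 1)^2*(x + 1)*(x + 2)^2*(x - 1)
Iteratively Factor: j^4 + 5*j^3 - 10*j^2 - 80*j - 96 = (j + 2)*(j^3 + 3*j^2 - 16*j - 48) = (j - 4)*(j + 2)*(j^2 + 7*j + 12) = (j - 4)*(j + 2)*(j + 3)*(j + 4)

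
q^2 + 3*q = q*(q + 3)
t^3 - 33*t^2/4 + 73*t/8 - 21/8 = (t - 7)*(t - 3/4)*(t - 1/2)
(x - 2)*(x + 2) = x^2 - 4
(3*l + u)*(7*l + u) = 21*l^2 + 10*l*u + u^2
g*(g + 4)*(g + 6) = g^3 + 10*g^2 + 24*g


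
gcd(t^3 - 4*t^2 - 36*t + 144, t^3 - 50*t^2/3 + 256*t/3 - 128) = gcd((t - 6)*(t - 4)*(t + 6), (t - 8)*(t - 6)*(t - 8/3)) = t - 6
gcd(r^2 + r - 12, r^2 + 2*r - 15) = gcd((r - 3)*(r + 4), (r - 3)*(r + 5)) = r - 3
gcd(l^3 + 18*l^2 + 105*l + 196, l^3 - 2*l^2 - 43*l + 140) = l + 7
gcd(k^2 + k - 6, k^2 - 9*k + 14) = k - 2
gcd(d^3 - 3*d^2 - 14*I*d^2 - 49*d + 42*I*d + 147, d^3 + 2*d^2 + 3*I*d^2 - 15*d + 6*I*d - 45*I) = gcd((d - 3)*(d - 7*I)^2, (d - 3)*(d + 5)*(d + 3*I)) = d - 3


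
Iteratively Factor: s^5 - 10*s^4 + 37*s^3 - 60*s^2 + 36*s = (s - 3)*(s^4 - 7*s^3 + 16*s^2 - 12*s) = (s - 3)*(s - 2)*(s^3 - 5*s^2 + 6*s) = (s - 3)*(s - 2)^2*(s^2 - 3*s) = (s - 3)^2*(s - 2)^2*(s)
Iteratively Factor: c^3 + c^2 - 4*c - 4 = (c + 1)*(c^2 - 4) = (c - 2)*(c + 1)*(c + 2)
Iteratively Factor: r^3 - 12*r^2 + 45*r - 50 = (r - 5)*(r^2 - 7*r + 10) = (r - 5)^2*(r - 2)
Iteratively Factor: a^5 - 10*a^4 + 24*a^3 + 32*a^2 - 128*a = (a - 4)*(a^4 - 6*a^3 + 32*a) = (a - 4)*(a + 2)*(a^3 - 8*a^2 + 16*a) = (a - 4)^2*(a + 2)*(a^2 - 4*a) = (a - 4)^3*(a + 2)*(a)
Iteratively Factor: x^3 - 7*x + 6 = (x - 2)*(x^2 + 2*x - 3) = (x - 2)*(x - 1)*(x + 3)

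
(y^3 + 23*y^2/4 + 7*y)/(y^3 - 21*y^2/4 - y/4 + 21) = y*(y + 4)/(y^2 - 7*y + 12)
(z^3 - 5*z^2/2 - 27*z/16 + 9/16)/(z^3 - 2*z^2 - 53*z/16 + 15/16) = (4*z + 3)/(4*z + 5)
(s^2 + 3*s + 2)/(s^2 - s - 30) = (s^2 + 3*s + 2)/(s^2 - s - 30)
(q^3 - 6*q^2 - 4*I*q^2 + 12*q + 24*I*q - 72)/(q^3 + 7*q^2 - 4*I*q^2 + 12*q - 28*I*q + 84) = (q - 6)/(q + 7)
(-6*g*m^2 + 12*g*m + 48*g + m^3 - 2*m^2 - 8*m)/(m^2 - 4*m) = -6*g - 12*g/m + m + 2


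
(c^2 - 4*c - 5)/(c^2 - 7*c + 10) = (c + 1)/(c - 2)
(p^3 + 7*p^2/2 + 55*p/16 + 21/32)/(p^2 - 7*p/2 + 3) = (32*p^3 + 112*p^2 + 110*p + 21)/(16*(2*p^2 - 7*p + 6))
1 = 1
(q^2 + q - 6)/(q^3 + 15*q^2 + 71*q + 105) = (q - 2)/(q^2 + 12*q + 35)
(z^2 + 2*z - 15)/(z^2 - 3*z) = (z + 5)/z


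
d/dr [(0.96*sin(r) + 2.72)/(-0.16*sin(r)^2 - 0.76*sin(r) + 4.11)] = (0.1536*sin(r)^2 + 0.8704*sin(r) + 6.0128)*cos(r)/(0.0256*sin(r)^4 + 0.2432*sin(r)^3 - 0.7376*sin(r)^2 - 6.2472*sin(r) + 16.8921)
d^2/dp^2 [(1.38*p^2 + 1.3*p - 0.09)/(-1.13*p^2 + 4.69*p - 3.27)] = (1.77635683940025e-15*p^4 - 17.947112*p^3 + 31.284954*p^2 + 25.959942*p - 66.092604)/(1.442897*p^6 - 17.965983*p^5 + 87.093168*p^4 - 207.141823*p^3 + 252.030672*p^2 - 150.449103*p + 34.965783)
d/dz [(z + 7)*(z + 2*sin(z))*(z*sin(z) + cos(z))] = z*(z + 7)*(z + 2*sin(z))*cos(z) + (z + 7)*(z*sin(z) + cos(z))*(2*cos(z) + 1) + (z + 2*sin(z))*(z*sin(z) + cos(z))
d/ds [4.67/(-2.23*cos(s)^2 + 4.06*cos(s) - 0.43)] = (18.9602 - 20.8282*cos(s))*sin(s)/(2.23*cos(s)^2 - 4.06*cos(s) + 0.43)^2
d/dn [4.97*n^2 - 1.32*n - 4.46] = 9.94*n - 1.32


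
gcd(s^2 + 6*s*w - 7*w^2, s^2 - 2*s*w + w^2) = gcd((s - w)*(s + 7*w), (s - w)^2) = s - w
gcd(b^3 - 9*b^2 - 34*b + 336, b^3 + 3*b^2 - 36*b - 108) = b + 6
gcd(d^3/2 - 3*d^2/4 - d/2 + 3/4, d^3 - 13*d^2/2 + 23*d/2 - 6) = d^2 - 5*d/2 + 3/2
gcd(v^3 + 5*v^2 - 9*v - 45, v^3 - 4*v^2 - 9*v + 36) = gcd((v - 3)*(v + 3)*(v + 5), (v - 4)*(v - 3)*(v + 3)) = v^2 - 9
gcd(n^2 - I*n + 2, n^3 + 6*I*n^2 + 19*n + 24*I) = n + I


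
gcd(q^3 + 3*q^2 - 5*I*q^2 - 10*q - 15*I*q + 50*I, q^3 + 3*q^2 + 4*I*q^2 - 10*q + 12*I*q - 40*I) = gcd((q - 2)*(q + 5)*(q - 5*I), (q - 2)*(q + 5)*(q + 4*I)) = q^2 + 3*q - 10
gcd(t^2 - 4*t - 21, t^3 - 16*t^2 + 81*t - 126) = t - 7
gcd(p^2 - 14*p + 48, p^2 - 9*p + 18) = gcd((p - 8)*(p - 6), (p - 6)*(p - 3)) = p - 6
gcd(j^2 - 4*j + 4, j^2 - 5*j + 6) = j - 2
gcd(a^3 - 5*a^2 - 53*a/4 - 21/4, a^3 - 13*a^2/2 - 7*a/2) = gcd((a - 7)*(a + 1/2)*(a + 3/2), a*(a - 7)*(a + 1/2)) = a^2 - 13*a/2 - 7/2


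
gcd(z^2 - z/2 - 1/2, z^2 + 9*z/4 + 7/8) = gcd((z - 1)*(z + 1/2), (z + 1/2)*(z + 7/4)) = z + 1/2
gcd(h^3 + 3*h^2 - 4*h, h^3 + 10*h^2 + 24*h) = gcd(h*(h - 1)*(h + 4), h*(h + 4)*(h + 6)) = h^2 + 4*h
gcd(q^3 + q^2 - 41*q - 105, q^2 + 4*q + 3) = q + 3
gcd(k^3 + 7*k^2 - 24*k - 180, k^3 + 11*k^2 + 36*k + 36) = k + 6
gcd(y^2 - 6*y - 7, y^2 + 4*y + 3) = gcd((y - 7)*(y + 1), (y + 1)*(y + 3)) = y + 1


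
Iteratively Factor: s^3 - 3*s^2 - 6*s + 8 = (s - 4)*(s^2 + s - 2) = (s - 4)*(s + 2)*(s - 1)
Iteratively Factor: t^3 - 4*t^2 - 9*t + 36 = (t - 3)*(t^2 - t - 12) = (t - 3)*(t + 3)*(t - 4)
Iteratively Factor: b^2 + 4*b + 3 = (b + 1)*(b + 3)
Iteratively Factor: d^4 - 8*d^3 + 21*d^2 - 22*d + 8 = (d - 4)*(d^3 - 4*d^2 + 5*d - 2) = (d - 4)*(d - 1)*(d^2 - 3*d + 2) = (d - 4)*(d - 1)^2*(d - 2)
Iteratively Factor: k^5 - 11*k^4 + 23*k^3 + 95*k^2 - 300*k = (k)*(k^4 - 11*k^3 + 23*k^2 + 95*k - 300) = k*(k - 5)*(k^3 - 6*k^2 - 7*k + 60) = k*(k - 5)^2*(k^2 - k - 12) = k*(k - 5)^2*(k - 4)*(k + 3)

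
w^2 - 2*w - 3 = (w - 3)*(w + 1)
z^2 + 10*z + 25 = (z + 5)^2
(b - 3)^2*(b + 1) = b^3 - 5*b^2 + 3*b + 9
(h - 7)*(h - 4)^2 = h^3 - 15*h^2 + 72*h - 112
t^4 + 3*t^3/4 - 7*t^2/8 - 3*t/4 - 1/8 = (t - 1)*(t + 1/4)*(t + 1/2)*(t + 1)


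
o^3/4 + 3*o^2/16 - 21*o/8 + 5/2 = (o/4 + 1)*(o - 2)*(o - 5/4)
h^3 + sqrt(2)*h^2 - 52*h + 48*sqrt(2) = (h - 4*sqrt(2))*(h - sqrt(2))*(h + 6*sqrt(2))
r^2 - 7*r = r*(r - 7)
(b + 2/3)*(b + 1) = b^2 + 5*b/3 + 2/3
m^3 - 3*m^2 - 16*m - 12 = (m - 6)*(m + 1)*(m + 2)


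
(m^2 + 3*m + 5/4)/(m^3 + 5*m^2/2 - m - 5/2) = (m + 1/2)/(m^2 - 1)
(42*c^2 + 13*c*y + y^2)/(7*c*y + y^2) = (6*c + y)/y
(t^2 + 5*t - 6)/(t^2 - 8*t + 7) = (t + 6)/(t - 7)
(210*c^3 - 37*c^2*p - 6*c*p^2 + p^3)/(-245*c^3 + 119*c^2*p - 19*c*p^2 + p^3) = (6*c + p)/(-7*c + p)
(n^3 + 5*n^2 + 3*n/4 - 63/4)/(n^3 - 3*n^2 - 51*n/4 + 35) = (2*n^2 + 3*n - 9)/(2*n^2 - 13*n + 20)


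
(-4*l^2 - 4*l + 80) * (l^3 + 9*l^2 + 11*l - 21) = -4*l^5 - 40*l^4 + 760*l^2 + 964*l - 1680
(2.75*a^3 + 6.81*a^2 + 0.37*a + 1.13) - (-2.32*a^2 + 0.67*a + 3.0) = 2.75*a^3 + 9.13*a^2 - 0.3*a - 1.87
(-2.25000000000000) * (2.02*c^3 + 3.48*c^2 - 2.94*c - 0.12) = -4.545*c^3 - 7.83*c^2 + 6.615*c + 0.27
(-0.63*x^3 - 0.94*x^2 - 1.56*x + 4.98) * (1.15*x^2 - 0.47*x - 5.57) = -0.7245*x^5 - 0.7849*x^4 + 2.1569*x^3 + 11.696*x^2 + 6.3486*x - 27.7386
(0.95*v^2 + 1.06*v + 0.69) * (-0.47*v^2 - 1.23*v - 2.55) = -0.4465*v^4 - 1.6667*v^3 - 4.0506*v^2 - 3.5517*v - 1.7595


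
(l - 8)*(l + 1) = l^2 - 7*l - 8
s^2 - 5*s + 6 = (s - 3)*(s - 2)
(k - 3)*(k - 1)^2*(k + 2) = k^4 - 3*k^3 - 3*k^2 + 11*k - 6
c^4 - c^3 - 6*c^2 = c^2*(c - 3)*(c + 2)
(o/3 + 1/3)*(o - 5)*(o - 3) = o^3/3 - 7*o^2/3 + 7*o/3 + 5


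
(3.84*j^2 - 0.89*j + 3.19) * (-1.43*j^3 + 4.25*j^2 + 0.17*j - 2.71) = -5.4912*j^5 + 17.5927*j^4 - 7.6914*j^3 + 2.9998*j^2 + 2.9542*j - 8.6449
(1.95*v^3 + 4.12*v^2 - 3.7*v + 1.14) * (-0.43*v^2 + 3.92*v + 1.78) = -0.8385*v^5 + 5.8724*v^4 + 21.2124*v^3 - 7.6606*v^2 - 2.1172*v + 2.0292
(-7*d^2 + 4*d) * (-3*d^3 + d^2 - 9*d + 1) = 21*d^5 - 19*d^4 + 67*d^3 - 43*d^2 + 4*d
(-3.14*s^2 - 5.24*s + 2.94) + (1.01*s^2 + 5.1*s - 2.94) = -2.13*s^2 - 0.140000000000001*s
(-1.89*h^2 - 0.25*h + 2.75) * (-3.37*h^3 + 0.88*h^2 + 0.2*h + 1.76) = 6.3693*h^5 - 0.8207*h^4 - 9.8655*h^3 - 0.9564*h^2 + 0.11*h + 4.84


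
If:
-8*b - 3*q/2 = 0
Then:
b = -3*q/16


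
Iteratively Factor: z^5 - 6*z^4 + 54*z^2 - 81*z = (z - 3)*(z^4 - 3*z^3 - 9*z^2 + 27*z) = z*(z - 3)*(z^3 - 3*z^2 - 9*z + 27) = z*(z - 3)*(z + 3)*(z^2 - 6*z + 9) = z*(z - 3)^2*(z + 3)*(z - 3)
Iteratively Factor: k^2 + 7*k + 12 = (k + 4)*(k + 3)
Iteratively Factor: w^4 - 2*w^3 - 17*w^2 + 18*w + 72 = (w + 3)*(w^3 - 5*w^2 - 2*w + 24) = (w - 3)*(w + 3)*(w^2 - 2*w - 8) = (w - 4)*(w - 3)*(w + 3)*(w + 2)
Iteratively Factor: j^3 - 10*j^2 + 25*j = (j - 5)*(j^2 - 5*j) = j*(j - 5)*(j - 5)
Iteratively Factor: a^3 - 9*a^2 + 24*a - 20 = (a - 2)*(a^2 - 7*a + 10) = (a - 2)^2*(a - 5)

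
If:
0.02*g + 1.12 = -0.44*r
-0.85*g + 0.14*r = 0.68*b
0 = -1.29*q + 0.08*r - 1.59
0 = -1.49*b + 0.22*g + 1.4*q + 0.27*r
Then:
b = -1.65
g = 0.89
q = -1.39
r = -2.59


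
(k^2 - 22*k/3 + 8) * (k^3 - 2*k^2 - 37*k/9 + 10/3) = k^5 - 28*k^4/3 + 167*k^3/9 + 472*k^2/27 - 172*k/3 + 80/3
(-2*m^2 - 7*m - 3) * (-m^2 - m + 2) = 2*m^4 + 9*m^3 + 6*m^2 - 11*m - 6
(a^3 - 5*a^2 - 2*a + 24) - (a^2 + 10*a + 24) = a^3 - 6*a^2 - 12*a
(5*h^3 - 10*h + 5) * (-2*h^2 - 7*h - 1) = -10*h^5 - 35*h^4 + 15*h^3 + 60*h^2 - 25*h - 5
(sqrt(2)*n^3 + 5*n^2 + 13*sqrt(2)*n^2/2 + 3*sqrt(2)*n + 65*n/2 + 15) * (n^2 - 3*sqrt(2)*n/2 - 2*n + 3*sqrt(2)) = sqrt(2)*n^5 + 2*n^4 + 9*sqrt(2)*n^4/2 - 35*sqrt(2)*n^3/2 + 9*n^3 - 159*sqrt(2)*n^2/4 - 20*n^2 - 12*n + 75*sqrt(2)*n + 45*sqrt(2)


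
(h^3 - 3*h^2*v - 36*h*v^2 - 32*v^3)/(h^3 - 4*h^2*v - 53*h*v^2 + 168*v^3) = (-h^2 - 5*h*v - 4*v^2)/(-h^2 - 4*h*v + 21*v^2)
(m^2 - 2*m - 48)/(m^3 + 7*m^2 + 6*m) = (m - 8)/(m*(m + 1))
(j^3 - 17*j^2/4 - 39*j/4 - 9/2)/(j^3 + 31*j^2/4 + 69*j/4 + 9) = (j^2 - 5*j - 6)/(j^2 + 7*j + 12)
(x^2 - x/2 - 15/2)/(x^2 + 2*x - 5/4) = 2*(x - 3)/(2*x - 1)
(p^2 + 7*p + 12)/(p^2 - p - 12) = (p + 4)/(p - 4)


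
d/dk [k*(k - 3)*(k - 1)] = 3*k^2 - 8*k + 3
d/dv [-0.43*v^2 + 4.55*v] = 4.55 - 0.86*v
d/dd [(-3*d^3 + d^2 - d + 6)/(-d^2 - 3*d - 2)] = (3*d^4 + 18*d^3 + 14*d^2 + 8*d + 20)/(d^4 + 6*d^3 + 13*d^2 + 12*d + 4)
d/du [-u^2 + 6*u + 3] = 6 - 2*u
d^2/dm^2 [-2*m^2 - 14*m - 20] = -4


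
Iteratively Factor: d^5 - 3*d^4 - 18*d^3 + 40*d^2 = (d + 4)*(d^4 - 7*d^3 + 10*d^2) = d*(d + 4)*(d^3 - 7*d^2 + 10*d) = d*(d - 5)*(d + 4)*(d^2 - 2*d) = d^2*(d - 5)*(d + 4)*(d - 2)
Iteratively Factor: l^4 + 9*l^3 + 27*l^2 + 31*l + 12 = (l + 4)*(l^3 + 5*l^2 + 7*l + 3) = (l + 1)*(l + 4)*(l^2 + 4*l + 3) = (l + 1)*(l + 3)*(l + 4)*(l + 1)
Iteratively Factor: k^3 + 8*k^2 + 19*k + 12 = (k + 4)*(k^2 + 4*k + 3) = (k + 3)*(k + 4)*(k + 1)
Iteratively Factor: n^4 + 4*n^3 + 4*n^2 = (n)*(n^3 + 4*n^2 + 4*n) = n*(n + 2)*(n^2 + 2*n) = n^2*(n + 2)*(n + 2)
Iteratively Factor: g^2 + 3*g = (g + 3)*(g)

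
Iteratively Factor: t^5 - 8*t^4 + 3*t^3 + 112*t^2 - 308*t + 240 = (t - 2)*(t^4 - 6*t^3 - 9*t^2 + 94*t - 120) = (t - 3)*(t - 2)*(t^3 - 3*t^2 - 18*t + 40) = (t - 3)*(t - 2)^2*(t^2 - t - 20) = (t - 5)*(t - 3)*(t - 2)^2*(t + 4)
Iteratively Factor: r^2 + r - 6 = (r - 2)*(r + 3)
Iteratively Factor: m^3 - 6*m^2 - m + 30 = (m - 3)*(m^2 - 3*m - 10) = (m - 5)*(m - 3)*(m + 2)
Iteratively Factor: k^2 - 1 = (k + 1)*(k - 1)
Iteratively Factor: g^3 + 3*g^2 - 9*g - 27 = (g + 3)*(g^2 - 9) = (g + 3)^2*(g - 3)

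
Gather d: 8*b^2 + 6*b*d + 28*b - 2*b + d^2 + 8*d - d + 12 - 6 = 8*b^2 + 26*b + d^2 + d*(6*b + 7) + 6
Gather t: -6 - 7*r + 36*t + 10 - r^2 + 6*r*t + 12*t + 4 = -r^2 - 7*r + t*(6*r + 48) + 8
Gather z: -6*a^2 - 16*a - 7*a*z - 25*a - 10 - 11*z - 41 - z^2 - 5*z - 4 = -6*a^2 - 41*a - z^2 + z*(-7*a - 16) - 55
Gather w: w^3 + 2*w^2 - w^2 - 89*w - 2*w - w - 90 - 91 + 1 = w^3 + w^2 - 92*w - 180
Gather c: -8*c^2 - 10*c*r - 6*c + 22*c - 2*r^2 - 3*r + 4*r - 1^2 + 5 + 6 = -8*c^2 + c*(16 - 10*r) - 2*r^2 + r + 10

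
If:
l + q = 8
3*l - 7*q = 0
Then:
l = 28/5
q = 12/5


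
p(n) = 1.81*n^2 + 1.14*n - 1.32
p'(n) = 3.62*n + 1.14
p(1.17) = 2.49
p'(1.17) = 5.38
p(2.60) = 13.88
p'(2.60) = 10.55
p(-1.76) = 2.28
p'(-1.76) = -5.23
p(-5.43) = 45.86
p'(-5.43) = -18.52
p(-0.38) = -1.49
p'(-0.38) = -0.24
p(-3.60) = 18.03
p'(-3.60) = -11.89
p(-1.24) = 0.05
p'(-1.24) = -3.35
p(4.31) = 37.22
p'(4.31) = 16.74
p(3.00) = 18.39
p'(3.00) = 12.00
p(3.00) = 18.39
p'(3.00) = 12.00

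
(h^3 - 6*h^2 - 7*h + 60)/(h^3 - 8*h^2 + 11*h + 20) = (h + 3)/(h + 1)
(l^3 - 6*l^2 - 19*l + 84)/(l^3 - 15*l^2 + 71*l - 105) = (l + 4)/(l - 5)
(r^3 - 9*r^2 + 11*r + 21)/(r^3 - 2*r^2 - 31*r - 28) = (r - 3)/(r + 4)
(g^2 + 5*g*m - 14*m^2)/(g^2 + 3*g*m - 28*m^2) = (g - 2*m)/(g - 4*m)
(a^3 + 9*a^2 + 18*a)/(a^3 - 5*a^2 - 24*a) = (a + 6)/(a - 8)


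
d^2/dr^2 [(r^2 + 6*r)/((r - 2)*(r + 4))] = 8*(r^3 + 6*r^2 + 36*r + 40)/(r^6 + 6*r^5 - 12*r^4 - 88*r^3 + 96*r^2 + 384*r - 512)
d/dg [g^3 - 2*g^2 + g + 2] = 3*g^2 - 4*g + 1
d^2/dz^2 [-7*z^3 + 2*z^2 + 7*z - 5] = 4 - 42*z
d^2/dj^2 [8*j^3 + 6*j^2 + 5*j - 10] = 48*j + 12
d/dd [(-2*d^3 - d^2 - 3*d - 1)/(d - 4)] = (-4*d^3 + 23*d^2 + 8*d + 13)/(d^2 - 8*d + 16)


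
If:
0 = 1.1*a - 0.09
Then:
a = 0.08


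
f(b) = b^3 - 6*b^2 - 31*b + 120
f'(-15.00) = 824.00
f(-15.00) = -4140.00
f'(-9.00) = 320.00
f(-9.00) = -816.00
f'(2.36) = -42.61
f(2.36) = 26.57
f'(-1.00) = -16.00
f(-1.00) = 144.00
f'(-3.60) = 51.08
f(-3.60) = 107.18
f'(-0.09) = -29.90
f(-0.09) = 122.74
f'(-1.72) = -1.48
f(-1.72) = 150.48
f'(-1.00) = -16.00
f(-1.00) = 144.00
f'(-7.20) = 210.92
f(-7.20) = -341.09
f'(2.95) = -40.29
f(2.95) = 2.01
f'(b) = 3*b^2 - 12*b - 31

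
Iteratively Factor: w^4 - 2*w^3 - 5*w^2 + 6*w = (w + 2)*(w^3 - 4*w^2 + 3*w) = (w - 1)*(w + 2)*(w^2 - 3*w) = w*(w - 1)*(w + 2)*(w - 3)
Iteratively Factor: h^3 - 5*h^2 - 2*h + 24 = (h + 2)*(h^2 - 7*h + 12) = (h - 3)*(h + 2)*(h - 4)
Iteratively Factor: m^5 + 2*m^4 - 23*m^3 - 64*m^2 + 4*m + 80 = (m + 2)*(m^4 - 23*m^2 - 18*m + 40) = (m + 2)^2*(m^3 - 2*m^2 - 19*m + 20) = (m - 5)*(m + 2)^2*(m^2 + 3*m - 4) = (m - 5)*(m - 1)*(m + 2)^2*(m + 4)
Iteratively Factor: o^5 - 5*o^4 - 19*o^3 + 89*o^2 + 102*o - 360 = (o + 3)*(o^4 - 8*o^3 + 5*o^2 + 74*o - 120) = (o + 3)^2*(o^3 - 11*o^2 + 38*o - 40) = (o - 2)*(o + 3)^2*(o^2 - 9*o + 20) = (o - 4)*(o - 2)*(o + 3)^2*(o - 5)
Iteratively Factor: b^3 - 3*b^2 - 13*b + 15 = (b - 1)*(b^2 - 2*b - 15) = (b - 1)*(b + 3)*(b - 5)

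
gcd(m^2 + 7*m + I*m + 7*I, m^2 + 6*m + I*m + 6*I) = m + I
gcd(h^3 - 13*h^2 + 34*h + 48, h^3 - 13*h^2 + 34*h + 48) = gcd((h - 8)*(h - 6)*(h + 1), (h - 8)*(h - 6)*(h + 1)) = h^3 - 13*h^2 + 34*h + 48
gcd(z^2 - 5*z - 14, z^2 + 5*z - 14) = 1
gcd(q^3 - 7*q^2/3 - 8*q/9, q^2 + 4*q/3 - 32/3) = q - 8/3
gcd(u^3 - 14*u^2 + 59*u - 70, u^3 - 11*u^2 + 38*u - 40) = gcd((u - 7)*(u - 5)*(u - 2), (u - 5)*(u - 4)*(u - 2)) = u^2 - 7*u + 10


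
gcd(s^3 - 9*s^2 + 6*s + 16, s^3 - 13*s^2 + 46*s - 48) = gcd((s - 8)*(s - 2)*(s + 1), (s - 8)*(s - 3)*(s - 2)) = s^2 - 10*s + 16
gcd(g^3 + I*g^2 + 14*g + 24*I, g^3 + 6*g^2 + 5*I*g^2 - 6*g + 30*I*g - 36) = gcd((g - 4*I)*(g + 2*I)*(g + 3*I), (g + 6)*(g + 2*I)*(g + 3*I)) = g^2 + 5*I*g - 6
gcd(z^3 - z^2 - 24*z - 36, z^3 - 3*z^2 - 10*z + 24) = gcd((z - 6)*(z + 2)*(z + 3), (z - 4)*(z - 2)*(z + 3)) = z + 3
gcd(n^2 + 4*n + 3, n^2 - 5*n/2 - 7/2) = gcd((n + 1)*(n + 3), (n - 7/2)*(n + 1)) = n + 1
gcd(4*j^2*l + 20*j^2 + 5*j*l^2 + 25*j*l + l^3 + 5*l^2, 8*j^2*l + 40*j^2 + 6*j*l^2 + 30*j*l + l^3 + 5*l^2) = 4*j*l + 20*j + l^2 + 5*l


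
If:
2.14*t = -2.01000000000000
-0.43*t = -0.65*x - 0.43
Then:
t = -0.94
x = -1.28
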